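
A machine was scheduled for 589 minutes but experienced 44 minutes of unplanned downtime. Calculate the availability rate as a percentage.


Formula: Availability = (Planned Time - Downtime) / Planned Time * 100
Uptime = 589 - 44 = 545 min
Availability = 545 / 589 * 100 = 92.5%

92.5%


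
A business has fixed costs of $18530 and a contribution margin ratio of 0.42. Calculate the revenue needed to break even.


Formula: BER = Fixed Costs / Contribution Margin Ratio
BER = $18530 / 0.42
BER = $44119.05 (to the nearest cent)

$44119.05


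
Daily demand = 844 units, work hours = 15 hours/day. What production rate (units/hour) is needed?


Formula: Production Rate = Daily Demand / Available Hours
Rate = 844 units/day / 15 hours/day
Rate = 56.3 units/hour

56.3 units/hour


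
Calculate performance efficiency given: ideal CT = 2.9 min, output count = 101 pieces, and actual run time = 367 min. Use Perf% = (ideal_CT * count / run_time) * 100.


Formula: Performance = (Ideal CT * Total Count) / Run Time * 100
Ideal output time = 2.9 * 101 = 292.9 min
Performance = 292.9 / 367 * 100 = 79.8%

79.8%


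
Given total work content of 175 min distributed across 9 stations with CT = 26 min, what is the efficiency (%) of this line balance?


Formula: Efficiency = Sum of Task Times / (N_stations * CT) * 100
Total station capacity = 9 stations * 26 min = 234 min
Efficiency = 175 / 234 * 100 = 74.8%

74.8%


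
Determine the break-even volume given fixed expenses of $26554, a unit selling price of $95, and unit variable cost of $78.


Formula: BEQ = Fixed Costs / (Price - Variable Cost)
Contribution margin = $95 - $78 = $17/unit
BEQ = ceil($26554 / $17/unit) = ceil(1562.0) = 1562 units

1562 units


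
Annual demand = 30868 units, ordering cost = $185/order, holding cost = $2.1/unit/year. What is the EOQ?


Formula: EOQ = sqrt(2 * D * S / H)
Numerator: 2 * 30868 * 185 = 11421160
2DS/H = 11421160 / 2.1 = 5438647.6
EOQ = sqrt(5438647.6) = 2332.1 units

2332.1 units


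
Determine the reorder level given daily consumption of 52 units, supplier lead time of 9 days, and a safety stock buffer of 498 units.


Formula: ROP = (Daily Demand * Lead Time) + Safety Stock
Demand during lead time = 52 * 9 = 468 units
ROP = 468 + 498 = 966 units

966 units


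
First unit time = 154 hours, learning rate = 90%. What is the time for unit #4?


Formula: T_n = T_1 * (learning_rate)^(log2(n)) where learning_rate = rate/100
Doublings = log2(4) = 2
T_n = 154 * 0.9^2
T_n = 154 * 0.81 = 124.7 hours

124.7 hours


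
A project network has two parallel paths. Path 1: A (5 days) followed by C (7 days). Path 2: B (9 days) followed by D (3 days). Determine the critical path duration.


Path 1 = 5 + 7 = 12 days
Path 2 = 9 + 3 = 12 days
Duration = max(12, 12) = 12 days

12 days


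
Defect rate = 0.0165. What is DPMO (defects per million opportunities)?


DPMO = defect_rate * 1000000 = 0.0165 * 1000000

16500


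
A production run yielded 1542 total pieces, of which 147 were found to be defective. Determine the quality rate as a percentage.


Formula: Quality Rate = Good Pieces / Total Pieces * 100
Good pieces = 1542 - 147 = 1395
QR = 1395 / 1542 * 100 = 90.5%

90.5%


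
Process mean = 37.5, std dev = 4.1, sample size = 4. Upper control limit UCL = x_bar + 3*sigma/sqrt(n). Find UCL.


UCL = 37.5 + 3 * 4.1 / sqrt(4)

43.65


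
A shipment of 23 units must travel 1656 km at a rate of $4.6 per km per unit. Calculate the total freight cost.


TC = dist * cost * units = 1656 * 4.6 * 23 = $175204.80

$175204.80


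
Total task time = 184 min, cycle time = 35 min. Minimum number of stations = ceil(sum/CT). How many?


Formula: N_min = ceil(Sum of Task Times / Cycle Time)
N_min = ceil(184 min / 35 min) = ceil(5.2571)
N_min = 6 stations

6


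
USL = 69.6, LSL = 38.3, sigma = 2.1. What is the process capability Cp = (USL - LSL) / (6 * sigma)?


Cp = (69.6 - 38.3) / (6 * 2.1)

2.48


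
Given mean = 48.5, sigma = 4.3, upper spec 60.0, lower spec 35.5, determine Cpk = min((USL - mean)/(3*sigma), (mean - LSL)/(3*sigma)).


Cpu = (60.0 - 48.5) / (3 * 4.3) = 0.89
Cpl = (48.5 - 35.5) / (3 * 4.3) = 1.01
Cpk = min(0.89, 1.01) = 0.89

0.89


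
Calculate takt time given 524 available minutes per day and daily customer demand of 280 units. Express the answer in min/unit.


Formula: Takt Time = Available Production Time / Customer Demand
Takt = 524 min/day / 280 units/day
Takt = 1.87 min/unit

1.87 min/unit


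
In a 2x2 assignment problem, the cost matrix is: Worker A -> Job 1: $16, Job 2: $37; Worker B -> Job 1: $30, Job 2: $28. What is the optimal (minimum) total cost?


Option 1: A->1 + B->2 = $16 + $28 = $44
Option 2: A->2 + B->1 = $37 + $30 = $67
Min cost = min($44, $67) = $44

$44


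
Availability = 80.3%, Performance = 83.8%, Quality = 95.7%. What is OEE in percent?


Formula: OEE = Availability * Performance * Quality / 10000
A * P = 80.3% * 83.8% / 100 = 67.29%
OEE = 67.29% * 95.7% / 100 = 64.4%

64.4%


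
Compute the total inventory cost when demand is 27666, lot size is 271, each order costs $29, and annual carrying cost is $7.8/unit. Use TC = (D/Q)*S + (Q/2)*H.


TC = 27666/271 * 29 + 271/2 * 7.8

$4017.47


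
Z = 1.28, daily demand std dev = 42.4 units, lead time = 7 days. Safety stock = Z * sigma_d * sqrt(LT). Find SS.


Formula: SS = z * sigma_d * sqrt(LT)
sqrt(LT) = sqrt(7) = 2.6458
SS = 1.28 * 42.4 * 2.6458
SS = 143.6 units

143.6 units


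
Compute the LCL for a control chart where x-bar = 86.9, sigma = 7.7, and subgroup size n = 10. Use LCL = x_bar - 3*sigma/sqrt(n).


LCL = 86.9 - 3 * 7.7 / sqrt(10)

79.6


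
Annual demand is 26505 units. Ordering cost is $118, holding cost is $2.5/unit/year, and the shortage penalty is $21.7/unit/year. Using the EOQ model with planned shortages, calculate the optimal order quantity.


Formula: EOQ* = sqrt(2DS/H) * sqrt((H+P)/P)
Base EOQ = sqrt(2*26505*118/2.5) = 1581.79 units
Correction = sqrt((2.5+21.7)/21.7) = 1.05603
EOQ* = 1581.79 * 1.05603 = 1670.4 units

1670.4 units


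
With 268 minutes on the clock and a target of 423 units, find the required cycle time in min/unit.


Formula: CT = Available Time / Number of Units
CT = 268 min / 423 units
CT = 0.63 min/unit

0.63 min/unit


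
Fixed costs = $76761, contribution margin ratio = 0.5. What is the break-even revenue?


Formula: BER = Fixed Costs / Contribution Margin Ratio
BER = $76761 / 0.5
BER = $153522.00 (to the nearest cent)

$153522.00


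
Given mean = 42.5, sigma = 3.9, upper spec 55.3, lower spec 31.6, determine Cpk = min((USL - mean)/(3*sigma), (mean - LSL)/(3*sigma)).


Cpu = (55.3 - 42.5) / (3 * 3.9) = 1.09
Cpl = (42.5 - 31.6) / (3 * 3.9) = 0.93
Cpk = min(1.09, 0.93) = 0.93

0.93


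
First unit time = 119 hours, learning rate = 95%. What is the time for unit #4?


Formula: T_n = T_1 * (learning_rate)^(log2(n)) where learning_rate = rate/100
Doublings = log2(4) = 2
T_n = 119 * 0.95^2
T_n = 119 * 0.9025 = 107.4 hours

107.4 hours


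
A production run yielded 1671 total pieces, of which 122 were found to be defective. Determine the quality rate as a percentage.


Formula: Quality Rate = Good Pieces / Total Pieces * 100
Good pieces = 1671 - 122 = 1549
QR = 1549 / 1671 * 100 = 92.7%

92.7%


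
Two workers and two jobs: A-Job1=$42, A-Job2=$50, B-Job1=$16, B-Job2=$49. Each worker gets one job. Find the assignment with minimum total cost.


Option 1: A->1 + B->2 = $42 + $49 = $91
Option 2: A->2 + B->1 = $50 + $16 = $66
Min cost = min($91, $66) = $66

$66


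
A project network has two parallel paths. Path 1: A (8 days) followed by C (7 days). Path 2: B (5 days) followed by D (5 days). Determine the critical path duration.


Path 1 = 8 + 7 = 15 days
Path 2 = 5 + 5 = 10 days
Duration = max(15, 10) = 15 days

15 days


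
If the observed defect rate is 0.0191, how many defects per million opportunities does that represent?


DPMO = defect_rate * 1000000 = 0.0191 * 1000000

19100


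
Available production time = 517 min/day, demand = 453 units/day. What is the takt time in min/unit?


Formula: Takt Time = Available Production Time / Customer Demand
Takt = 517 min/day / 453 units/day
Takt = 1.14 min/unit

1.14 min/unit


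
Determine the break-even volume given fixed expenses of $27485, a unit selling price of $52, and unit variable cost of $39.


Formula: BEQ = Fixed Costs / (Price - Variable Cost)
Contribution margin = $52 - $39 = $13/unit
BEQ = ceil($27485 / $13/unit) = ceil(2114.23) = 2115 units

2115 units


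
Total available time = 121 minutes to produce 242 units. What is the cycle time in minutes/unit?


Formula: CT = Available Time / Number of Units
CT = 121 min / 242 units
CT = 0.5 min/unit

0.5 min/unit


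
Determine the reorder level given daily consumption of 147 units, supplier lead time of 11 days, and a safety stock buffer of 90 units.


Formula: ROP = (Daily Demand * Lead Time) + Safety Stock
Demand during lead time = 147 * 11 = 1617 units
ROP = 1617 + 90 = 1707 units

1707 units


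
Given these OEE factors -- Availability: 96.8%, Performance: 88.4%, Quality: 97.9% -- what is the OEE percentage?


Formula: OEE = Availability * Performance * Quality / 10000
A * P = 96.8% * 88.4% / 100 = 85.57%
OEE = 85.57% * 97.9% / 100 = 83.8%

83.8%


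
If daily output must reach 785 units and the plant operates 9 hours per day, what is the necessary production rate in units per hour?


Formula: Production Rate = Daily Demand / Available Hours
Rate = 785 units/day / 9 hours/day
Rate = 87.2 units/hour

87.2 units/hour


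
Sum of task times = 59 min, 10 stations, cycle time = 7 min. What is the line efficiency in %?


Formula: Efficiency = Sum of Task Times / (N_stations * CT) * 100
Total station capacity = 10 stations * 7 min = 70 min
Efficiency = 59 / 70 * 100 = 84.3%

84.3%


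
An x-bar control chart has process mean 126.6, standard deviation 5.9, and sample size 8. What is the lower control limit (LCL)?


LCL = 126.6 - 3 * 5.9 / sqrt(8)

120.34


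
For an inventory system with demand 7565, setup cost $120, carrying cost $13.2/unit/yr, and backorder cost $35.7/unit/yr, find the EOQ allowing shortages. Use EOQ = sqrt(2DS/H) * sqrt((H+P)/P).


Formula: EOQ* = sqrt(2DS/H) * sqrt((H+P)/P)
Base EOQ = sqrt(2*7565*120/13.2) = 370.87 units
Correction = sqrt((13.2+35.7)/35.7) = 1.17036
EOQ* = 370.87 * 1.17036 = 434.1 units

434.1 units


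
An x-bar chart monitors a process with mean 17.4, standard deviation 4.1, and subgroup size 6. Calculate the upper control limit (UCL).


UCL = 17.4 + 3 * 4.1 / sqrt(6)

22.42


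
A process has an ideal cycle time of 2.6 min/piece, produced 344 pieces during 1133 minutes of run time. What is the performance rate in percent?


Formula: Performance = (Ideal CT * Total Count) / Run Time * 100
Ideal output time = 2.6 * 344 = 894.4 min
Performance = 894.4 / 1133 * 100 = 78.9%

78.9%


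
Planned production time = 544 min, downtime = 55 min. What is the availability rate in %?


Formula: Availability = (Planned Time - Downtime) / Planned Time * 100
Uptime = 544 - 55 = 489 min
Availability = 489 / 544 * 100 = 89.9%

89.9%


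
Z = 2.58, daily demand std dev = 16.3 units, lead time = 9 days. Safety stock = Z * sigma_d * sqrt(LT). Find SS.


Formula: SS = z * sigma_d * sqrt(LT)
sqrt(LT) = sqrt(9) = 3.0
SS = 2.58 * 16.3 * 3.0
SS = 126.2 units

126.2 units


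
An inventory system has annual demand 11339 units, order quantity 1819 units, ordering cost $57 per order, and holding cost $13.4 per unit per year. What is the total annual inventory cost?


TC = 11339/1819 * 57 + 1819/2 * 13.4

$12542.62


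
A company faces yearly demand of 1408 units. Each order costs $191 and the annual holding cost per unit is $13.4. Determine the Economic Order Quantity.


Formula: EOQ = sqrt(2 * D * S / H)
Numerator: 2 * 1408 * 191 = 537856
2DS/H = 537856 / 13.4 = 40138.5
EOQ = sqrt(40138.5) = 200.3 units

200.3 units


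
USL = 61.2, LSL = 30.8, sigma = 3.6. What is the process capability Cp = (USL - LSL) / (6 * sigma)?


Cp = (61.2 - 30.8) / (6 * 3.6)

1.41


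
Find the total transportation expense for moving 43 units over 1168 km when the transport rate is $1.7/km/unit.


TC = dist * cost * units = 1168 * 1.7 * 43 = $85380.80

$85380.80


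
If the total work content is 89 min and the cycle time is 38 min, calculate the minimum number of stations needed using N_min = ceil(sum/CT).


Formula: N_min = ceil(Sum of Task Times / Cycle Time)
N_min = ceil(89 min / 38 min) = ceil(2.3421)
N_min = 3 stations

3


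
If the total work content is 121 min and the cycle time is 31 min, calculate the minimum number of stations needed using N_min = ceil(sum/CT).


Formula: N_min = ceil(Sum of Task Times / Cycle Time)
N_min = ceil(121 min / 31 min) = ceil(3.9032)
N_min = 4 stations

4


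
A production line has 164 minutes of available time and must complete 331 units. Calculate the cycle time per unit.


Formula: CT = Available Time / Number of Units
CT = 164 min / 331 units
CT = 0.5 min/unit

0.5 min/unit


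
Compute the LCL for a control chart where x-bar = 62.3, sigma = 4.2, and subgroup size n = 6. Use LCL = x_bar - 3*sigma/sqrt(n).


LCL = 62.3 - 3 * 4.2 / sqrt(6)

57.16


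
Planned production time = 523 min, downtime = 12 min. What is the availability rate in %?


Formula: Availability = (Planned Time - Downtime) / Planned Time * 100
Uptime = 523 - 12 = 511 min
Availability = 511 / 523 * 100 = 97.7%

97.7%


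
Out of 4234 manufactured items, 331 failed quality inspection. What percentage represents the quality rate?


Formula: Quality Rate = Good Pieces / Total Pieces * 100
Good pieces = 4234 - 331 = 3903
QR = 3903 / 4234 * 100 = 92.2%

92.2%


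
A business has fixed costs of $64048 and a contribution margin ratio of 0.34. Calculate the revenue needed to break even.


Formula: BER = Fixed Costs / Contribution Margin Ratio
BER = $64048 / 0.34
BER = $188376.47 (to the nearest cent)

$188376.47


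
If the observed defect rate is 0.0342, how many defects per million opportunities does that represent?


DPMO = defect_rate * 1000000 = 0.0342 * 1000000

34200


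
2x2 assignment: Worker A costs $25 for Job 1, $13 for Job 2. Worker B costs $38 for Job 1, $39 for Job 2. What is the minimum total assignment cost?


Option 1: A->1 + B->2 = $25 + $39 = $64
Option 2: A->2 + B->1 = $13 + $38 = $51
Min cost = min($64, $51) = $51

$51


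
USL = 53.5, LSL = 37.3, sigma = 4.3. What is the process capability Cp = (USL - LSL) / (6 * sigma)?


Cp = (53.5 - 37.3) / (6 * 4.3)

0.63


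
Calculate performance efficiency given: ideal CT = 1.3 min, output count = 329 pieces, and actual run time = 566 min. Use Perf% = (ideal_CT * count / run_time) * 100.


Formula: Performance = (Ideal CT * Total Count) / Run Time * 100
Ideal output time = 1.3 * 329 = 427.7 min
Performance = 427.7 / 566 * 100 = 75.6%

75.6%


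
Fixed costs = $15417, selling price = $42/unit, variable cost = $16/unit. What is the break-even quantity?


Formula: BEQ = Fixed Costs / (Price - Variable Cost)
Contribution margin = $42 - $16 = $26/unit
BEQ = ceil($15417 / $26/unit) = ceil(592.96) = 593 units

593 units


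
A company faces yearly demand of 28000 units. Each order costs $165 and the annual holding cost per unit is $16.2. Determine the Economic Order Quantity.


Formula: EOQ = sqrt(2 * D * S / H)
Numerator: 2 * 28000 * 165 = 9240000
2DS/H = 9240000 / 16.2 = 570370.4
EOQ = sqrt(570370.4) = 755.2 units

755.2 units


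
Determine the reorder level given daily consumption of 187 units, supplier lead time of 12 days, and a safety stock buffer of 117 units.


Formula: ROP = (Daily Demand * Lead Time) + Safety Stock
Demand during lead time = 187 * 12 = 2244 units
ROP = 2244 + 117 = 2361 units

2361 units


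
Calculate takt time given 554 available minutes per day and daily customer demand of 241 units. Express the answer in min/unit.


Formula: Takt Time = Available Production Time / Customer Demand
Takt = 554 min/day / 241 units/day
Takt = 2.3 min/unit

2.3 min/unit


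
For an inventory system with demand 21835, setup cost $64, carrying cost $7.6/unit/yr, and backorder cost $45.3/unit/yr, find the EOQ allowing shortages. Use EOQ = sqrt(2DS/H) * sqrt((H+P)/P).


Formula: EOQ* = sqrt(2DS/H) * sqrt((H+P)/P)
Base EOQ = sqrt(2*21835*64/7.6) = 606.42 units
Correction = sqrt((7.6+45.3)/45.3) = 1.08063
EOQ* = 606.42 * 1.08063 = 655.3 units

655.3 units


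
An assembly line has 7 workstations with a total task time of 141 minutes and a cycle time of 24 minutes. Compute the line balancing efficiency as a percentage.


Formula: Efficiency = Sum of Task Times / (N_stations * CT) * 100
Total station capacity = 7 stations * 24 min = 168 min
Efficiency = 141 / 168 * 100 = 83.9%

83.9%


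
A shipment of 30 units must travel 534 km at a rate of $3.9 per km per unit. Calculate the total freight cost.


TC = dist * cost * units = 534 * 3.9 * 30 = $62478.00

$62478.00


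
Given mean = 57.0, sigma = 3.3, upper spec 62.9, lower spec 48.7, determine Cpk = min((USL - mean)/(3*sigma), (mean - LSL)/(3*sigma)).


Cpu = (62.9 - 57.0) / (3 * 3.3) = 0.6
Cpl = (57.0 - 48.7) / (3 * 3.3) = 0.84
Cpk = min(0.6, 0.84) = 0.6

0.6


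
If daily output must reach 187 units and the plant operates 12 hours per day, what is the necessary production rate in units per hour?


Formula: Production Rate = Daily Demand / Available Hours
Rate = 187 units/day / 12 hours/day
Rate = 15.6 units/hour

15.6 units/hour


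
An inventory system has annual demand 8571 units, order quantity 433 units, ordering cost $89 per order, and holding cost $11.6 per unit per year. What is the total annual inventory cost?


TC = 8571/433 * 89 + 433/2 * 11.6

$4273.11


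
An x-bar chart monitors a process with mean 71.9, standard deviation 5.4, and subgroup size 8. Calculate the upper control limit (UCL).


UCL = 71.9 + 3 * 5.4 / sqrt(8)

77.63


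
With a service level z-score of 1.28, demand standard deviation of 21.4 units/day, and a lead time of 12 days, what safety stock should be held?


Formula: SS = z * sigma_d * sqrt(LT)
sqrt(LT) = sqrt(12) = 3.4641
SS = 1.28 * 21.4 * 3.4641
SS = 94.9 units

94.9 units


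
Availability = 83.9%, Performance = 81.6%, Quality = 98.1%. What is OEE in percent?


Formula: OEE = Availability * Performance * Quality / 10000
A * P = 83.9% * 81.6% / 100 = 68.46%
OEE = 68.46% * 98.1% / 100 = 67.2%

67.2%


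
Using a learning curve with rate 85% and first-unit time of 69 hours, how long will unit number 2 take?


Formula: T_n = T_1 * (learning_rate)^(log2(n)) where learning_rate = rate/100
Doublings = log2(2) = 1
T_n = 69 * 0.85^1
T_n = 69 * 0.85 = 58.7 hours

58.7 hours


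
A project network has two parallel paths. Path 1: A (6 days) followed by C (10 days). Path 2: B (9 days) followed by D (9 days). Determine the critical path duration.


Path 1 = 6 + 10 = 16 days
Path 2 = 9 + 9 = 18 days
Duration = max(16, 18) = 18 days

18 days


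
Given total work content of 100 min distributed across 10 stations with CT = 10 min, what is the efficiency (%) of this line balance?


Formula: Efficiency = Sum of Task Times / (N_stations * CT) * 100
Total station capacity = 10 stations * 10 min = 100 min
Efficiency = 100 / 100 * 100 = 100.0%

100.0%


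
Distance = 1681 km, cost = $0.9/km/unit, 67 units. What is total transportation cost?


TC = dist * cost * units = 1681 * 0.9 * 67 = $101364.30

$101364.30


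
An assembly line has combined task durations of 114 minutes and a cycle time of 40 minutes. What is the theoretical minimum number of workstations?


Formula: N_min = ceil(Sum of Task Times / Cycle Time)
N_min = ceil(114 min / 40 min) = ceil(2.85)
N_min = 3 stations

3


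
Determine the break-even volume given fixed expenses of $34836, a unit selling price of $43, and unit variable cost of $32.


Formula: BEQ = Fixed Costs / (Price - Variable Cost)
Contribution margin = $43 - $32 = $11/unit
BEQ = ceil($34836 / $11/unit) = ceil(3166.91) = 3167 units

3167 units


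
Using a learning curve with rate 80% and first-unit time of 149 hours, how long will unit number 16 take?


Formula: T_n = T_1 * (learning_rate)^(log2(n)) where learning_rate = rate/100
Doublings = log2(16) = 4
T_n = 149 * 0.8^4
T_n = 149 * 0.4096 = 61.0 hours

61.0 hours


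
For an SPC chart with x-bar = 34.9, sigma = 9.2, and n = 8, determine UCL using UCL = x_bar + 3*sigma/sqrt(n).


UCL = 34.9 + 3 * 9.2 / sqrt(8)

44.66


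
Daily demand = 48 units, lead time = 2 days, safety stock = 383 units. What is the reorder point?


Formula: ROP = (Daily Demand * Lead Time) + Safety Stock
Demand during lead time = 48 * 2 = 96 units
ROP = 96 + 383 = 479 units

479 units


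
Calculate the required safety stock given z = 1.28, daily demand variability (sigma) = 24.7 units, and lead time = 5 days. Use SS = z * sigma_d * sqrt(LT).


Formula: SS = z * sigma_d * sqrt(LT)
sqrt(LT) = sqrt(5) = 2.2361
SS = 1.28 * 24.7 * 2.2361
SS = 70.7 units

70.7 units


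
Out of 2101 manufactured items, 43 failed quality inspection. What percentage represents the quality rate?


Formula: Quality Rate = Good Pieces / Total Pieces * 100
Good pieces = 2101 - 43 = 2058
QR = 2058 / 2101 * 100 = 98.0%

98.0%


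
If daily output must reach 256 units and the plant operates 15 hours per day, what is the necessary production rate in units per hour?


Formula: Production Rate = Daily Demand / Available Hours
Rate = 256 units/day / 15 hours/day
Rate = 17.1 units/hour

17.1 units/hour


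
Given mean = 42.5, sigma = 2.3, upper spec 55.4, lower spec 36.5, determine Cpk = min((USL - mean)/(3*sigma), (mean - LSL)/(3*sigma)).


Cpu = (55.4 - 42.5) / (3 * 2.3) = 1.87
Cpl = (42.5 - 36.5) / (3 * 2.3) = 0.87
Cpk = min(1.87, 0.87) = 0.87

0.87


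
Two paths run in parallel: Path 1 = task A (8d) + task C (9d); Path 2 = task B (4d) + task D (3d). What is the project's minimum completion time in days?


Path 1 = 8 + 9 = 17 days
Path 2 = 4 + 3 = 7 days
Duration = max(17, 7) = 17 days

17 days


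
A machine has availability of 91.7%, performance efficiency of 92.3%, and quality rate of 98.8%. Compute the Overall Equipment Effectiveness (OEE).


Formula: OEE = Availability * Performance * Quality / 10000
A * P = 91.7% * 92.3% / 100 = 84.64%
OEE = 84.64% * 98.8% / 100 = 83.6%

83.6%


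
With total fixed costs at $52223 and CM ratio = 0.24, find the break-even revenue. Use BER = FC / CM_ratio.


Formula: BER = Fixed Costs / Contribution Margin Ratio
BER = $52223 / 0.24
BER = $217595.83 (to the nearest cent)

$217595.83


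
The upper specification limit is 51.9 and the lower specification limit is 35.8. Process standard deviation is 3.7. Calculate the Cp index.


Cp = (51.9 - 35.8) / (6 * 3.7)

0.73


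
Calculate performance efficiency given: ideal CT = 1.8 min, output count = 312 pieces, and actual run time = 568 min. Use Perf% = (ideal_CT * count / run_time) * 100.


Formula: Performance = (Ideal CT * Total Count) / Run Time * 100
Ideal output time = 1.8 * 312 = 561.6 min
Performance = 561.6 / 568 * 100 = 98.9%

98.9%


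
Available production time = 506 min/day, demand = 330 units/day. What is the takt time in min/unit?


Formula: Takt Time = Available Production Time / Customer Demand
Takt = 506 min/day / 330 units/day
Takt = 1.53 min/unit

1.53 min/unit


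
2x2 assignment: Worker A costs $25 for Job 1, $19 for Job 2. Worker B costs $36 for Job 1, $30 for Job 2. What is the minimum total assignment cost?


Option 1: A->1 + B->2 = $25 + $30 = $55
Option 2: A->2 + B->1 = $19 + $36 = $55
Min cost = min($55, $55) = $55

$55


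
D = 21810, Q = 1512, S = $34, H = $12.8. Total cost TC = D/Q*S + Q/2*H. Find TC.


TC = 21810/1512 * 34 + 1512/2 * 12.8

$10167.24


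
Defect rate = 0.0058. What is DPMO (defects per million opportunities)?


DPMO = defect_rate * 1000000 = 0.0058 * 1000000

5800


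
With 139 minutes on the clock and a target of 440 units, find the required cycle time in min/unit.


Formula: CT = Available Time / Number of Units
CT = 139 min / 440 units
CT = 0.32 min/unit

0.32 min/unit


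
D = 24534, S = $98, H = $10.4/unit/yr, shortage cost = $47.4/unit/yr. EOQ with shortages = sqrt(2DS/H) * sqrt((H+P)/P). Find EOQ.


Formula: EOQ* = sqrt(2DS/H) * sqrt((H+P)/P)
Base EOQ = sqrt(2*24534*98/10.4) = 679.98 units
Correction = sqrt((10.4+47.4)/47.4) = 1.10427
EOQ* = 679.98 * 1.10427 = 750.9 units

750.9 units


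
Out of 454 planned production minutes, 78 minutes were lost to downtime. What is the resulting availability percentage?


Formula: Availability = (Planned Time - Downtime) / Planned Time * 100
Uptime = 454 - 78 = 376 min
Availability = 376 / 454 * 100 = 82.8%

82.8%


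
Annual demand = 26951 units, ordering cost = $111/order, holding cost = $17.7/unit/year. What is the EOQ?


Formula: EOQ = sqrt(2 * D * S / H)
Numerator: 2 * 26951 * 111 = 5983122
2DS/H = 5983122 / 17.7 = 338029.5
EOQ = sqrt(338029.5) = 581.4 units

581.4 units


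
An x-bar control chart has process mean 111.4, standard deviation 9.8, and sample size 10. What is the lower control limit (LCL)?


LCL = 111.4 - 3 * 9.8 / sqrt(10)

102.1


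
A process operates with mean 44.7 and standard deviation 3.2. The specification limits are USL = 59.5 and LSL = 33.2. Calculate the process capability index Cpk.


Cpu = (59.5 - 44.7) / (3 * 3.2) = 1.54
Cpl = (44.7 - 33.2) / (3 * 3.2) = 1.2
Cpk = min(1.54, 1.2) = 1.2

1.2


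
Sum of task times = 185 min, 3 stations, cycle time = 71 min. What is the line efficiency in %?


Formula: Efficiency = Sum of Task Times / (N_stations * CT) * 100
Total station capacity = 3 stations * 71 min = 213 min
Efficiency = 185 / 213 * 100 = 86.9%

86.9%


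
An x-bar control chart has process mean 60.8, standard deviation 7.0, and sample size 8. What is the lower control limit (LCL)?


LCL = 60.8 - 3 * 7.0 / sqrt(8)

53.38


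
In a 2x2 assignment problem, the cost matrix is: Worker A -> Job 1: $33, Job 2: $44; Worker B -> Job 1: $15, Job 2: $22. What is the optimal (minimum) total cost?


Option 1: A->1 + B->2 = $33 + $22 = $55
Option 2: A->2 + B->1 = $44 + $15 = $59
Min cost = min($55, $59) = $55

$55


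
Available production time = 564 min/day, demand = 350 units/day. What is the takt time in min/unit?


Formula: Takt Time = Available Production Time / Customer Demand
Takt = 564 min/day / 350 units/day
Takt = 1.61 min/unit

1.61 min/unit


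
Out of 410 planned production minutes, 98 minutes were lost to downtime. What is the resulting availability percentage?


Formula: Availability = (Planned Time - Downtime) / Planned Time * 100
Uptime = 410 - 98 = 312 min
Availability = 312 / 410 * 100 = 76.1%

76.1%


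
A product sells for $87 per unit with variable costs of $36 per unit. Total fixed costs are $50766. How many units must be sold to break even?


Formula: BEQ = Fixed Costs / (Price - Variable Cost)
Contribution margin = $87 - $36 = $51/unit
BEQ = ceil($50766 / $51/unit) = ceil(995.41) = 996 units

996 units


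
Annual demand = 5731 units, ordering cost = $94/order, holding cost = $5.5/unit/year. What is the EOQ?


Formula: EOQ = sqrt(2 * D * S / H)
Numerator: 2 * 5731 * 94 = 1077428
2DS/H = 1077428 / 5.5 = 195896.0
EOQ = sqrt(195896.0) = 442.6 units

442.6 units


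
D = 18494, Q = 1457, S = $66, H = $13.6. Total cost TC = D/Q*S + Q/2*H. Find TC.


TC = 18494/1457 * 66 + 1457/2 * 13.6

$10745.35


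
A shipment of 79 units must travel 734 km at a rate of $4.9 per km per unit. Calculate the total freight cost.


TC = dist * cost * units = 734 * 4.9 * 79 = $284131.40

$284131.40


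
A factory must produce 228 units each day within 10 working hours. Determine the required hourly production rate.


Formula: Production Rate = Daily Demand / Available Hours
Rate = 228 units/day / 10 hours/day
Rate = 22.8 units/hour

22.8 units/hour


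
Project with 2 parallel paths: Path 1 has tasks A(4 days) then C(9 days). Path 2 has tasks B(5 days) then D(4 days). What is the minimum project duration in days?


Path 1 = 4 + 9 = 13 days
Path 2 = 5 + 4 = 9 days
Duration = max(13, 9) = 13 days

13 days


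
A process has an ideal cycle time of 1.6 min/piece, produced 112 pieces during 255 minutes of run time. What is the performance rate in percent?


Formula: Performance = (Ideal CT * Total Count) / Run Time * 100
Ideal output time = 1.6 * 112 = 179.2 min
Performance = 179.2 / 255 * 100 = 70.3%

70.3%


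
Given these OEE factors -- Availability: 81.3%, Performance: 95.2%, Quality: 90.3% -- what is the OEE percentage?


Formula: OEE = Availability * Performance * Quality / 10000
A * P = 81.3% * 95.2% / 100 = 77.4%
OEE = 77.4% * 90.3% / 100 = 69.9%

69.9%


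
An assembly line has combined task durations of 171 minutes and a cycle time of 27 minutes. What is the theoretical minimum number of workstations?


Formula: N_min = ceil(Sum of Task Times / Cycle Time)
N_min = ceil(171 min / 27 min) = ceil(6.3333)
N_min = 7 stations

7


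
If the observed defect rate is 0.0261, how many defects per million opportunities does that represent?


DPMO = defect_rate * 1000000 = 0.0261 * 1000000

26100


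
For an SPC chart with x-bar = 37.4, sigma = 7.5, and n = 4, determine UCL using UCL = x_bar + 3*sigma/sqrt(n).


UCL = 37.4 + 3 * 7.5 / sqrt(4)

48.65


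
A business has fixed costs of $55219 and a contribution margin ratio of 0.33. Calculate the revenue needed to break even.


Formula: BER = Fixed Costs / Contribution Margin Ratio
BER = $55219 / 0.33
BER = $167330.30 (to the nearest cent)

$167330.30


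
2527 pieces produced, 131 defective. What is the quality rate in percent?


Formula: Quality Rate = Good Pieces / Total Pieces * 100
Good pieces = 2527 - 131 = 2396
QR = 2396 / 2527 * 100 = 94.8%

94.8%


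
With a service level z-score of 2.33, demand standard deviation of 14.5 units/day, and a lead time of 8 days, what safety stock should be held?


Formula: SS = z * sigma_d * sqrt(LT)
sqrt(LT) = sqrt(8) = 2.8284
SS = 2.33 * 14.5 * 2.8284
SS = 95.6 units

95.6 units


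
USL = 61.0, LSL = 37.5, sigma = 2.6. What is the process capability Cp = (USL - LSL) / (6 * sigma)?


Cp = (61.0 - 37.5) / (6 * 2.6)

1.51


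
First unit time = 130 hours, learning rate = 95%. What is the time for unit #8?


Formula: T_n = T_1 * (learning_rate)^(log2(n)) where learning_rate = rate/100
Doublings = log2(8) = 3
T_n = 130 * 0.95^3
T_n = 130 * 0.8574 = 111.5 hours

111.5 hours


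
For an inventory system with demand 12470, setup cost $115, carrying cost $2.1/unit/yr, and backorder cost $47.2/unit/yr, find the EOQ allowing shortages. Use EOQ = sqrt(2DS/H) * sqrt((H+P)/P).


Formula: EOQ* = sqrt(2DS/H) * sqrt((H+P)/P)
Base EOQ = sqrt(2*12470*115/2.1) = 1168.66 units
Correction = sqrt((2.1+47.2)/47.2) = 1.022
EOQ* = 1168.66 * 1.022 = 1194.4 units

1194.4 units


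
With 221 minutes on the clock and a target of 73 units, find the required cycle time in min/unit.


Formula: CT = Available Time / Number of Units
CT = 221 min / 73 units
CT = 3.03 min/unit

3.03 min/unit


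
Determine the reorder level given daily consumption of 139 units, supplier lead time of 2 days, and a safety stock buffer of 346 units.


Formula: ROP = (Daily Demand * Lead Time) + Safety Stock
Demand during lead time = 139 * 2 = 278 units
ROP = 278 + 346 = 624 units

624 units


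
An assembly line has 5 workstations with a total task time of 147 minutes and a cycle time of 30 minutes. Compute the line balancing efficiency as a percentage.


Formula: Efficiency = Sum of Task Times / (N_stations * CT) * 100
Total station capacity = 5 stations * 30 min = 150 min
Efficiency = 147 / 150 * 100 = 98.0%

98.0%


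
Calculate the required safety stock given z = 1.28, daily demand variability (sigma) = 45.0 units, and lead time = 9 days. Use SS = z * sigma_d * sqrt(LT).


Formula: SS = z * sigma_d * sqrt(LT)
sqrt(LT) = sqrt(9) = 3.0
SS = 1.28 * 45.0 * 3.0
SS = 172.8 units

172.8 units


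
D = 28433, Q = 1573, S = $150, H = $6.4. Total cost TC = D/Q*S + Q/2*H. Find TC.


TC = 28433/1573 * 150 + 1573/2 * 6.4

$7744.95


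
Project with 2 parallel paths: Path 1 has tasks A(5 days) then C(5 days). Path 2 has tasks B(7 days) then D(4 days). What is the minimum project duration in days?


Path 1 = 5 + 5 = 10 days
Path 2 = 7 + 4 = 11 days
Duration = max(10, 11) = 11 days

11 days


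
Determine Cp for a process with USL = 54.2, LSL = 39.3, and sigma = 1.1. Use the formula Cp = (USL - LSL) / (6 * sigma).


Cp = (54.2 - 39.3) / (6 * 1.1)

2.26


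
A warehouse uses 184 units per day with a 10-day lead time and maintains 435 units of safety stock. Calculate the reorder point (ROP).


Formula: ROP = (Daily Demand * Lead Time) + Safety Stock
Demand during lead time = 184 * 10 = 1840 units
ROP = 1840 + 435 = 2275 units

2275 units


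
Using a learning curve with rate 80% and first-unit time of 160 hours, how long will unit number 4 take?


Formula: T_n = T_1 * (learning_rate)^(log2(n)) where learning_rate = rate/100
Doublings = log2(4) = 2
T_n = 160 * 0.8^2
T_n = 160 * 0.64 = 102.4 hours

102.4 hours


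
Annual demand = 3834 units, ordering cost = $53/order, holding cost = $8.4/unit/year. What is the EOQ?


Formula: EOQ = sqrt(2 * D * S / H)
Numerator: 2 * 3834 * 53 = 406404
2DS/H = 406404 / 8.4 = 48381.4
EOQ = sqrt(48381.4) = 220.0 units

220.0 units


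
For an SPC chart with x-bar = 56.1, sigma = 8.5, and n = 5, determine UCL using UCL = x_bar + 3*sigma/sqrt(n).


UCL = 56.1 + 3 * 8.5 / sqrt(5)

67.5


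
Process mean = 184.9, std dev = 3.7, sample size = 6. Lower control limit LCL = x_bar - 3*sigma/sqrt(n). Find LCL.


LCL = 184.9 - 3 * 3.7 / sqrt(6)

180.37


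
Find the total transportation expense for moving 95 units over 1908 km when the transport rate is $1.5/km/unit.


TC = dist * cost * units = 1908 * 1.5 * 95 = $271890.00

$271890.00


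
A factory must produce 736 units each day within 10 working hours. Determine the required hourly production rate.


Formula: Production Rate = Daily Demand / Available Hours
Rate = 736 units/day / 10 hours/day
Rate = 73.6 units/hour

73.6 units/hour


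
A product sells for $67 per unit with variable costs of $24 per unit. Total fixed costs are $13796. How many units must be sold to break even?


Formula: BEQ = Fixed Costs / (Price - Variable Cost)
Contribution margin = $67 - $24 = $43/unit
BEQ = ceil($13796 / $43/unit) = ceil(320.84) = 321 units

321 units


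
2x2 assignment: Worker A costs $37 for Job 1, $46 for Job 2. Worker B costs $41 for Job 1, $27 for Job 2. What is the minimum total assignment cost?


Option 1: A->1 + B->2 = $37 + $27 = $64
Option 2: A->2 + B->1 = $46 + $41 = $87
Min cost = min($64, $87) = $64

$64


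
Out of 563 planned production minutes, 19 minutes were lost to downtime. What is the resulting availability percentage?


Formula: Availability = (Planned Time - Downtime) / Planned Time * 100
Uptime = 563 - 19 = 544 min
Availability = 544 / 563 * 100 = 96.6%

96.6%


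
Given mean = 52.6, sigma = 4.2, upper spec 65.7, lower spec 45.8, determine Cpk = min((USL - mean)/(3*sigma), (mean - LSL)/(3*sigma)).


Cpu = (65.7 - 52.6) / (3 * 4.2) = 1.04
Cpl = (52.6 - 45.8) / (3 * 4.2) = 0.54
Cpk = min(1.04, 0.54) = 0.54

0.54


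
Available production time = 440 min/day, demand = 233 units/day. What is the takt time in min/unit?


Formula: Takt Time = Available Production Time / Customer Demand
Takt = 440 min/day / 233 units/day
Takt = 1.89 min/unit

1.89 min/unit


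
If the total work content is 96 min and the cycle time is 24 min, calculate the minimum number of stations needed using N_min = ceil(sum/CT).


Formula: N_min = ceil(Sum of Task Times / Cycle Time)
N_min = ceil(96 min / 24 min) = ceil(4.0)
N_min = 4 stations

4


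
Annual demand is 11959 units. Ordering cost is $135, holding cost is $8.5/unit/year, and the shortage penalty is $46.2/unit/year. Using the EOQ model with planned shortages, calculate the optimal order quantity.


Formula: EOQ* = sqrt(2DS/H) * sqrt((H+P)/P)
Base EOQ = sqrt(2*11959*135/8.5) = 616.34 units
Correction = sqrt((8.5+46.2)/46.2) = 1.08811
EOQ* = 616.34 * 1.08811 = 670.6 units

670.6 units


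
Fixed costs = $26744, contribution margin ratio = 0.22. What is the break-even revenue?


Formula: BER = Fixed Costs / Contribution Margin Ratio
BER = $26744 / 0.22
BER = $121563.64 (to the nearest cent)

$121563.64


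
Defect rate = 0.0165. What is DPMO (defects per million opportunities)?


DPMO = defect_rate * 1000000 = 0.0165 * 1000000

16500


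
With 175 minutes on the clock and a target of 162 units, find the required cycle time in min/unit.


Formula: CT = Available Time / Number of Units
CT = 175 min / 162 units
CT = 1.08 min/unit

1.08 min/unit


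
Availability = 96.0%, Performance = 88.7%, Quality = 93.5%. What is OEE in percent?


Formula: OEE = Availability * Performance * Quality / 10000
A * P = 96.0% * 88.7% / 100 = 85.15%
OEE = 85.15% * 93.5% / 100 = 79.6%

79.6%


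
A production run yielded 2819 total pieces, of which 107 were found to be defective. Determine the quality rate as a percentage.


Formula: Quality Rate = Good Pieces / Total Pieces * 100
Good pieces = 2819 - 107 = 2712
QR = 2712 / 2819 * 100 = 96.2%

96.2%


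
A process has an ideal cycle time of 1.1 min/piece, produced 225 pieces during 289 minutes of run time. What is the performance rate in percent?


Formula: Performance = (Ideal CT * Total Count) / Run Time * 100
Ideal output time = 1.1 * 225 = 247.5 min
Performance = 247.5 / 289 * 100 = 85.6%

85.6%


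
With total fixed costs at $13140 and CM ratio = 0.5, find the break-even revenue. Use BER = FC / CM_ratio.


Formula: BER = Fixed Costs / Contribution Margin Ratio
BER = $13140 / 0.5
BER = $26280.00 (to the nearest cent)

$26280.00


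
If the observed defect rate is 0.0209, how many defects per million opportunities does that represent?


DPMO = defect_rate * 1000000 = 0.0209 * 1000000

20900


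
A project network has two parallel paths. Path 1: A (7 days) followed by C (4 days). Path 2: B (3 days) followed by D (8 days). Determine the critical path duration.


Path 1 = 7 + 4 = 11 days
Path 2 = 3 + 8 = 11 days
Duration = max(11, 11) = 11 days

11 days


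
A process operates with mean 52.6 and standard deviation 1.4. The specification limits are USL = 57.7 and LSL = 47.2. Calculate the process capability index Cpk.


Cpu = (57.7 - 52.6) / (3 * 1.4) = 1.21
Cpl = (52.6 - 47.2) / (3 * 1.4) = 1.29
Cpk = min(1.21, 1.29) = 1.21

1.21


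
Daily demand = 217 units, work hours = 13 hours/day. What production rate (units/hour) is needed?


Formula: Production Rate = Daily Demand / Available Hours
Rate = 217 units/day / 13 hours/day
Rate = 16.7 units/hour

16.7 units/hour


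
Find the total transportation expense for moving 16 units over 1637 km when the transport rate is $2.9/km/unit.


TC = dist * cost * units = 1637 * 2.9 * 16 = $75956.80

$75956.80


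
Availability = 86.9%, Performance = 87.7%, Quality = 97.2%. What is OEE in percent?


Formula: OEE = Availability * Performance * Quality / 10000
A * P = 86.9% * 87.7% / 100 = 76.21%
OEE = 76.21% * 97.2% / 100 = 74.1%

74.1%


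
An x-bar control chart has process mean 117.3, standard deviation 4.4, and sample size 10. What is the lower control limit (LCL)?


LCL = 117.3 - 3 * 4.4 / sqrt(10)

113.13
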